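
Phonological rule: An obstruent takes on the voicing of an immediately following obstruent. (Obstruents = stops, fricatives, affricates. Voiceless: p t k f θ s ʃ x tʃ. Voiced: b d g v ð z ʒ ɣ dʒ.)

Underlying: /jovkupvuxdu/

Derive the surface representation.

[jofkubvuɣdu]

/v/ before /k/ (voiceless) → [f]
/p/ before /v/ (voiced) → [b]
/x/ before /d/ (voiced) → [ɣ]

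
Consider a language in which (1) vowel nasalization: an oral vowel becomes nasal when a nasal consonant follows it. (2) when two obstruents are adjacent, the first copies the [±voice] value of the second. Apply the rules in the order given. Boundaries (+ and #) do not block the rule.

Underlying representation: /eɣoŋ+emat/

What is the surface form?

[eɣõŋ+ẽmat]

Rule 1: /o/ before nasal /ŋ/ → [õ]
Rule 1: /e/ before nasal /m/ → [ẽ]
After rule 1: eɣõŋ+ẽmat
Rule 2: no segment meets the rule's conditions; no change.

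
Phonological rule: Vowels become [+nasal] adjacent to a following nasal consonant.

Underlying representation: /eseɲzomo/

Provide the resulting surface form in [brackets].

[esẽɲzõmo]

/e/ before nasal /ɲ/ → [ẽ]
/o/ before nasal /m/ → [õ]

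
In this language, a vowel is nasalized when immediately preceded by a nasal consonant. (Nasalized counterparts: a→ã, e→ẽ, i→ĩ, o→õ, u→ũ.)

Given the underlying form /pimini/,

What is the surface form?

/i/ after nasal /m/ → [ĩ]
/i/ after nasal /n/ → [ĩ]

[pimĩnĩ]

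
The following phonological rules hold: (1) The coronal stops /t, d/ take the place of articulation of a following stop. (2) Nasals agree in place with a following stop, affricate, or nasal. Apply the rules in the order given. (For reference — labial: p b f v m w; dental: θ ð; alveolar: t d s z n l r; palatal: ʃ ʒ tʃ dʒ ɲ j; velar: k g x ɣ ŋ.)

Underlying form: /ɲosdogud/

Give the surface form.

Rule 1: no segment meets the rule's conditions; no change.
After rule 1: ɲosdogud
Rule 2: no segment meets the rule's conditions; no change.

[ɲosdogud]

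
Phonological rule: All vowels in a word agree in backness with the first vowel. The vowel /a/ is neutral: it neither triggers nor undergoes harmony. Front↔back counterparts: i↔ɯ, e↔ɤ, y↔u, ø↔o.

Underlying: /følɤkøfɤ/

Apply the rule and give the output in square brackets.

[følekøfe]

/ɤ/ harmonizes with /ø/ ([-back]) → [e]
/ɤ/ harmonizes with /ø/ ([-back]) → [e]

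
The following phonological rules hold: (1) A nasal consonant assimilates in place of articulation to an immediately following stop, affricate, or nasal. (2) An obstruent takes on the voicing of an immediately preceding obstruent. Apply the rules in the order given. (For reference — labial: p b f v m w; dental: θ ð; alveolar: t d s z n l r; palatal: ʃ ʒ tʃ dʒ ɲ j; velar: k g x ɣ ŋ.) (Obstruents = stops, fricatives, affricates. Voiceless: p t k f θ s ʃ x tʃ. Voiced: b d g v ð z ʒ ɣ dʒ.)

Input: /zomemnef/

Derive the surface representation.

Rule 1: /m/ before /n/ (alveolar) → [n]
After rule 1: zomennef
Rule 2: no segment meets the rule's conditions; no change.

[zomennef]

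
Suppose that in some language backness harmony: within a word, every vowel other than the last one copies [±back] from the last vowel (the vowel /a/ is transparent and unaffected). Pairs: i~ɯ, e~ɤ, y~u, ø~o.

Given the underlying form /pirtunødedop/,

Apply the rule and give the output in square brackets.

[pɯrtunodɤdop]

/i/ harmonizes with /o/ ([+back]) → [ɯ]
/ø/ harmonizes with /o/ ([+back]) → [o]
/e/ harmonizes with /o/ ([+back]) → [ɤ]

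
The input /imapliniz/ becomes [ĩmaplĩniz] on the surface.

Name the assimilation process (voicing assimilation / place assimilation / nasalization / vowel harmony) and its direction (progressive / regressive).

/i/→[ĩ] /i/→[ĩ].
Each target copies a feature from the following segment, so the direction is regressive.

nasalization, regressive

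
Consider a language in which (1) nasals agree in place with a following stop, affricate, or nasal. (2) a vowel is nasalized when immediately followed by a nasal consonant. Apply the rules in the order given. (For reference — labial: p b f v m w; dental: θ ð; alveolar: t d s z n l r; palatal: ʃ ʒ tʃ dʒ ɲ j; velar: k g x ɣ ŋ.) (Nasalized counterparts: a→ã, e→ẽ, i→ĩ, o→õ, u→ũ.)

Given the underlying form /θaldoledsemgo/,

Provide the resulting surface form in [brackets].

[θaldoledsẽŋgo]

Rule 1: /m/ before /g/ (velar) → [ŋ]
After rule 1: θaldoledseŋgo
Rule 2: /e/ before nasal /ŋ/ → [ẽ]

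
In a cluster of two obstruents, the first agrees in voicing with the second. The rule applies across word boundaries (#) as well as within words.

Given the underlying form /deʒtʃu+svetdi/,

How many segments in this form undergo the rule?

/ʒ/ before /tʃ/ (voiceless) → [ʃ]
/s/ before /v/ (voiced) → [z]
/t/ before /d/ (voiced) → [d]
3 segments change.

3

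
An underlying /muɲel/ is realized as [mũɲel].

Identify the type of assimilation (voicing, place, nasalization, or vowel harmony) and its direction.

/u/→[ũ].
Each target copies a feature from the following segment, so the direction is regressive.

nasalization, regressive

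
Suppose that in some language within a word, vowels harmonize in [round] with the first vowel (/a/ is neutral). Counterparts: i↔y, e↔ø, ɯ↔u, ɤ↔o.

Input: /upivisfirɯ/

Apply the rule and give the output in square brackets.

/i/ harmonizes with /u/ ([+round]) → [y]
/i/ harmonizes with /u/ ([+round]) → [y]
/i/ harmonizes with /u/ ([+round]) → [y]
/ɯ/ harmonizes with /u/ ([+round]) → [u]

[upyvysfyru]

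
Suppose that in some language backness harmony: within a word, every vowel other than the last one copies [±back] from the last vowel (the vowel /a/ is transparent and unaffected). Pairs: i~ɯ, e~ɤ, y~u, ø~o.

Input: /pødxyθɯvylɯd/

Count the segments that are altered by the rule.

/ø/ harmonizes with /ɯ/ ([+back]) → [o]
/y/ harmonizes with /ɯ/ ([+back]) → [u]
/y/ harmonizes with /ɯ/ ([+back]) → [u]
3 segments change.

3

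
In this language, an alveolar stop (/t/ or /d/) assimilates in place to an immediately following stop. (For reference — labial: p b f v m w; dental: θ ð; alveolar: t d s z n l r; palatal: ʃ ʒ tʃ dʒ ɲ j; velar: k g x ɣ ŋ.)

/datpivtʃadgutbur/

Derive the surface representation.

/t/ before /p/ (labial) → [p]
/d/ before /g/ (velar) → [g]
/t/ before /b/ (labial) → [p]

[dappivtʃaggupbur]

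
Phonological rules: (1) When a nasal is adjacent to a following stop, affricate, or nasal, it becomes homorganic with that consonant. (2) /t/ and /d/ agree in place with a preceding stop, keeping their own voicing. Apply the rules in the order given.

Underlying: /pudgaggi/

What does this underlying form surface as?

[pudgaggi]

Rule 1: no segment meets the rule's conditions; no change.
After rule 1: pudgaggi
Rule 2: no segment meets the rule's conditions; no change.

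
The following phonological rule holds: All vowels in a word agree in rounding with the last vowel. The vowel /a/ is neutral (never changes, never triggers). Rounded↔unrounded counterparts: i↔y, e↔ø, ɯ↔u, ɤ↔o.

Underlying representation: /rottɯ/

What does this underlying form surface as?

/o/ harmonizes with /ɯ/ ([-round]) → [ɤ]

[rɤttɯ]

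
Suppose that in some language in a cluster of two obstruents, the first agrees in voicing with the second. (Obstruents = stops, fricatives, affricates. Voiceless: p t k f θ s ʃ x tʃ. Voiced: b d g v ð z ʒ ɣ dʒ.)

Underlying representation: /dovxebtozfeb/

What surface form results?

[dofxeptosfeb]

/v/ before /x/ (voiceless) → [f]
/b/ before /t/ (voiceless) → [p]
/z/ before /f/ (voiceless) → [s]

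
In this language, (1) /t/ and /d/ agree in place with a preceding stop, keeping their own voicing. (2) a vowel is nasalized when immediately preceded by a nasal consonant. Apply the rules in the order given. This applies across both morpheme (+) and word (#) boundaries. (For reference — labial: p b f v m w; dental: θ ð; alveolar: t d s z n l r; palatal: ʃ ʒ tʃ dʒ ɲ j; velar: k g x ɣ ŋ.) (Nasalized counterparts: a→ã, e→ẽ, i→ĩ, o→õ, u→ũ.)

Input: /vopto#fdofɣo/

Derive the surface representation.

Rule 1: /t/ after /p/ (labial) → [p]
After rule 1: voppo#fdofɣo
Rule 2: no segment meets the rule's conditions; no change.

[voppo#fdofɣo]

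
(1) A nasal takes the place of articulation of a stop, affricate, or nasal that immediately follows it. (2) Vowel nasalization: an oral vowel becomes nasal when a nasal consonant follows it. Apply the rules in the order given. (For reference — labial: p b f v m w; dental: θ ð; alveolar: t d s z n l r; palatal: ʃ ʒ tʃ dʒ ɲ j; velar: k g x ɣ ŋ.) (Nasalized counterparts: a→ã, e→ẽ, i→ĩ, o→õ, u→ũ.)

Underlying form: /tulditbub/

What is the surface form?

Rule 1: no segment meets the rule's conditions; no change.
After rule 1: tulditbub
Rule 2: no segment meets the rule's conditions; no change.

[tulditbub]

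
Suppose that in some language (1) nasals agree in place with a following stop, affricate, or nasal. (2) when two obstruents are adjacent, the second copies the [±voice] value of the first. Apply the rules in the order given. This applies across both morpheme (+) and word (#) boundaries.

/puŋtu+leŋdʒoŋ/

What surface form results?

Rule 1: /ŋ/ before /t/ (alveolar) → [n]
Rule 1: /ŋ/ before /dʒ/ (palatal) → [ɲ]
After rule 1: puntu+leɲdʒoŋ
Rule 2: no segment meets the rule's conditions; no change.

[puntu+leɲdʒoŋ]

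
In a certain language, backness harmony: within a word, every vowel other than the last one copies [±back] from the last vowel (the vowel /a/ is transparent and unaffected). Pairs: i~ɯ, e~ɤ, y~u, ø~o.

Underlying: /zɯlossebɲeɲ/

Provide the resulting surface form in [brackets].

[ziløssebɲeɲ]

/ɯ/ harmonizes with /e/ ([-back]) → [i]
/o/ harmonizes with /e/ ([-back]) → [ø]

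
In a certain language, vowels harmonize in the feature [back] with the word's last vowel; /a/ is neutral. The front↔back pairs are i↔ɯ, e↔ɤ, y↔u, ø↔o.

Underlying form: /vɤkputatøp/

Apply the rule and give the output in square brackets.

[vekpytatøp]

/ɤ/ harmonizes with /ø/ ([-back]) → [e]
/u/ harmonizes with /ø/ ([-back]) → [y]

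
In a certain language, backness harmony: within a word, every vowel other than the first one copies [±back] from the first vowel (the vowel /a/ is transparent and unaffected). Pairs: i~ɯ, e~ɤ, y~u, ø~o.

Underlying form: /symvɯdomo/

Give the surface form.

/ɯ/ harmonizes with /y/ ([-back]) → [i]
/o/ harmonizes with /y/ ([-back]) → [ø]
/o/ harmonizes with /y/ ([-back]) → [ø]

[symvidømø]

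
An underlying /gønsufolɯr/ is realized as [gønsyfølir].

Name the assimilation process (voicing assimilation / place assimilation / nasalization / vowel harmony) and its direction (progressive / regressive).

/u/→[y] /o/→[ø] /ɯ/→[i].
Vowels agree with the first vowel, so the harmony is progressive.

vowel harmony, progressive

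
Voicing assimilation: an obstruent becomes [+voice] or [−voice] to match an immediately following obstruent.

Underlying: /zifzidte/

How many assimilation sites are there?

/f/ before /z/ (voiced) → [v]
/d/ before /t/ (voiceless) → [t]
2 segments change.

2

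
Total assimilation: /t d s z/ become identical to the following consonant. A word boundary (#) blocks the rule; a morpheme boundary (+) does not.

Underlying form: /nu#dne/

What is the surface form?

/d/ before /n/ → [n] (total assimilation)

[nu#nne]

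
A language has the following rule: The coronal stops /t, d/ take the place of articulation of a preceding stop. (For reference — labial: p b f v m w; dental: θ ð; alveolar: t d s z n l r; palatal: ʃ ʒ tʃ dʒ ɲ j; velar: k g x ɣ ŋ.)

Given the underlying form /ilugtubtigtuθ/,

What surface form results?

/t/ after /g/ (velar) → [k]
/t/ after /b/ (labial) → [p]
/t/ after /g/ (velar) → [k]

[ilugkubpigkuθ]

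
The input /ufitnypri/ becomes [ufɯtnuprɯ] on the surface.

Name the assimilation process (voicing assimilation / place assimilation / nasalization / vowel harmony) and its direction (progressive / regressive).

vowel harmony, progressive

/i/→[ɯ] /y/→[u] /i/→[ɯ].
Vowels agree with the first vowel, so the harmony is progressive.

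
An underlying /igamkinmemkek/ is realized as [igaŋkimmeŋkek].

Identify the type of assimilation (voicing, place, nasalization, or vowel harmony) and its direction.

place assimilation, regressive

/m/→[ŋ] /n/→[m] /m/→[ŋ].
Each target copies a feature from the following segment, so the direction is regressive.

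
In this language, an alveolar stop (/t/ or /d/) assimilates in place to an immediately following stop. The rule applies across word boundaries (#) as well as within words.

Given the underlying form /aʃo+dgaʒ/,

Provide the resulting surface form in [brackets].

/d/ before /g/ (velar) → [g]

[aʃo+ggaʒ]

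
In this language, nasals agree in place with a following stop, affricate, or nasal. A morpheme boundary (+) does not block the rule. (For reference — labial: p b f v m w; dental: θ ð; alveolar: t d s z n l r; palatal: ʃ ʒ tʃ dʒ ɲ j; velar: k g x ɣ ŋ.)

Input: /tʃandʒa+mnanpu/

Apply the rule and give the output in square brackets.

[tʃaɲdʒa+nnampu]

/n/ before /dʒ/ (palatal) → [ɲ]
/m/ before /n/ (alveolar) → [n]
/n/ before /p/ (labial) → [m]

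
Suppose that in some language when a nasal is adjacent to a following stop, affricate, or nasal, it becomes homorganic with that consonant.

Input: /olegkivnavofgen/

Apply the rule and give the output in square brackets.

[olegkivnavofgen]

no segment meets the rule's conditions; no change.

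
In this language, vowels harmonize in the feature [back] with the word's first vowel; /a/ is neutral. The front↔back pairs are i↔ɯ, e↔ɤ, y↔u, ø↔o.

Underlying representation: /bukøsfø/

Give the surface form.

/ø/ harmonizes with /u/ ([+back]) → [o]
/ø/ harmonizes with /u/ ([+back]) → [o]

[bukosfo]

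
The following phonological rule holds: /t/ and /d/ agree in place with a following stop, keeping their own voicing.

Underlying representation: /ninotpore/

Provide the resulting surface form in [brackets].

[ninoppore]

/t/ before /p/ (labial) → [p]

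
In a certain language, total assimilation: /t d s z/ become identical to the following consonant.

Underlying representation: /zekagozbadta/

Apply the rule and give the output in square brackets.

[zekagobbatta]

/z/ before /b/ → [b] (total assimilation)
/d/ before /t/ → [t] (total assimilation)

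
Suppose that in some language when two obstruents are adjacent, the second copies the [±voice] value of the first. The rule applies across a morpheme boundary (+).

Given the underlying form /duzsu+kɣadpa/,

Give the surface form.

[duzzu+kxadba]

/s/ after /z/ (voiced) → [z]
/ɣ/ after /k/ (voiceless) → [x]
/p/ after /d/ (voiced) → [b]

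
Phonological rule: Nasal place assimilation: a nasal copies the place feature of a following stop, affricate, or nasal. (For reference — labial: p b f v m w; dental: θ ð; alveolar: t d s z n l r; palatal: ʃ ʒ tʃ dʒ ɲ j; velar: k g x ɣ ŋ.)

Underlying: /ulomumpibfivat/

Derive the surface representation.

[ulomumpibfivat]

no segment meets the rule's conditions; no change.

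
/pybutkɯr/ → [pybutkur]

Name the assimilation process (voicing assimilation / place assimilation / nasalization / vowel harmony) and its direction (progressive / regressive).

/ɯ/→[u].
Vowels agree with the first vowel, so the harmony is progressive.

vowel harmony, progressive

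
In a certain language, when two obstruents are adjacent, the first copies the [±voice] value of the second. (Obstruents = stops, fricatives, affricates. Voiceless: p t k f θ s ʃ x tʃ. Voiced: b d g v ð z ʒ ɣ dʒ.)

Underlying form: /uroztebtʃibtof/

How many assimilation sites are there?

/z/ before /t/ (voiceless) → [s]
/b/ before /tʃ/ (voiceless) → [p]
/b/ before /t/ (voiceless) → [p]
3 segments change.

3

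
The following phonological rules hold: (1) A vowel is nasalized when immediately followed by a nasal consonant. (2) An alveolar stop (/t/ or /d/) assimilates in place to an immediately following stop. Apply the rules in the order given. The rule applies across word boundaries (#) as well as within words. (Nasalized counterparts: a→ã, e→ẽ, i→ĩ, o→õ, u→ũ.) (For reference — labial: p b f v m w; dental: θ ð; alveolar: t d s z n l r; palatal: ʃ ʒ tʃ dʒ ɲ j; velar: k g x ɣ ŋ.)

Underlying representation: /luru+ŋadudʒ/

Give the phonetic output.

[lurũ+ŋadudʒ]

Rule 1: /u/ before nasal /ŋ/ → [ũ]
After rule 1: lurũ+ŋadudʒ
Rule 2: no segment meets the rule's conditions; no change.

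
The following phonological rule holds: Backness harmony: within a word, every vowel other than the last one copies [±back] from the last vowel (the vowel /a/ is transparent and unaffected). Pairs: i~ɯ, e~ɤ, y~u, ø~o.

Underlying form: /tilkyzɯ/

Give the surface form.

[tɯlkuzɯ]

/i/ harmonizes with /ɯ/ ([+back]) → [ɯ]
/y/ harmonizes with /ɯ/ ([+back]) → [u]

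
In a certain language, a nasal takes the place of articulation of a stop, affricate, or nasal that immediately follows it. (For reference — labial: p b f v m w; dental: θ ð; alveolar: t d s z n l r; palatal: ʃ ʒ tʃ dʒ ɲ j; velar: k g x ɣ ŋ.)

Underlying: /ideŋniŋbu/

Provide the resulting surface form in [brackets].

/ŋ/ before /n/ (alveolar) → [n]
/ŋ/ before /b/ (labial) → [m]

[idennimbu]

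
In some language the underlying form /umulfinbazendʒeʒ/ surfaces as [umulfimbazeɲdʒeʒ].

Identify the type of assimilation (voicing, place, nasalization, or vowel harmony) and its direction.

/n/→[m] /n/→[ɲ].
Each target copies a feature from the following segment, so the direction is regressive.

place assimilation, regressive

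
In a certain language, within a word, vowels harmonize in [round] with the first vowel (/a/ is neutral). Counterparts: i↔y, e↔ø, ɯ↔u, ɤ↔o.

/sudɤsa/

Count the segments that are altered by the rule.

1

/ɤ/ harmonizes with /u/ ([+round]) → [o]
1 segment changes.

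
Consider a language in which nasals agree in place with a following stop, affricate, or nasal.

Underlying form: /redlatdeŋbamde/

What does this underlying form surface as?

/ŋ/ before /b/ (labial) → [m]
/m/ before /d/ (alveolar) → [n]

[redlatdembande]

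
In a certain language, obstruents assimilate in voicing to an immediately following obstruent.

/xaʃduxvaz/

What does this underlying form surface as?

/ʃ/ before /d/ (voiced) → [ʒ]
/x/ before /v/ (voiced) → [ɣ]

[xaʒduɣvaz]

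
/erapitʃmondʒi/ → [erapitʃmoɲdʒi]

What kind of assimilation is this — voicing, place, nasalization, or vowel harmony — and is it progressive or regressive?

place assimilation, regressive

/n/→[ɲ].
Each target copies a feature from the following segment, so the direction is regressive.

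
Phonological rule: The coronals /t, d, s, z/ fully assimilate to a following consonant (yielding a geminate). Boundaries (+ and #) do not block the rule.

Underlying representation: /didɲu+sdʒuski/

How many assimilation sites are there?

/d/ before /ɲ/ → [ɲ] (total assimilation)
/s/ before /dʒ/ → [dʒ] (total assimilation)
/s/ before /k/ → [k] (total assimilation)
3 segments change.

3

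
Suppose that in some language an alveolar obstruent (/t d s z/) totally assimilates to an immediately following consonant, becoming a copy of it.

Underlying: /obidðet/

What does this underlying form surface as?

[obiððet]

/d/ before /ð/ → [ð] (total assimilation)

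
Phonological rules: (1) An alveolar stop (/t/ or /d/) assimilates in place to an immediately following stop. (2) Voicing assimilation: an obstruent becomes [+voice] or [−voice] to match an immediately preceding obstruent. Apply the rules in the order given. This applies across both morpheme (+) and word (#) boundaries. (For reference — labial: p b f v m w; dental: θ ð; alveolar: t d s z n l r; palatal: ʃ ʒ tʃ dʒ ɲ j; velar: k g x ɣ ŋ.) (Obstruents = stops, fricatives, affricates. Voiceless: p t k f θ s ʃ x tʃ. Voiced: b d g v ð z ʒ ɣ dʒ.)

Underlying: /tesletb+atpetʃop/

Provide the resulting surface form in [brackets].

Rule 1: /t/ before /b/ (labial) → [p]
Rule 1: /t/ before /p/ (labial) → [p]
After rule 1: teslepb+appetʃop
Rule 2: /b/ after /p/ (voiceless) → [p]

[teslepp+appetʃop]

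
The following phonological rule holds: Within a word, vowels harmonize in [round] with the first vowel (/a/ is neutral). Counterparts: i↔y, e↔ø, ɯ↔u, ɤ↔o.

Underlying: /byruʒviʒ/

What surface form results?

[byruʒvyʒ]

/i/ harmonizes with /y/ ([+round]) → [y]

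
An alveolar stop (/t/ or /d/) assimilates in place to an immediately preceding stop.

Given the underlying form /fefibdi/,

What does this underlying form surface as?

/d/ after /b/ (labial) → [b]

[fefibbi]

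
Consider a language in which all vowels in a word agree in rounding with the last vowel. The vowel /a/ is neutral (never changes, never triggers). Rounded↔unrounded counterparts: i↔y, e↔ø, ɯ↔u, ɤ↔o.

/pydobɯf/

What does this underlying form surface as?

[pidɤbɯf]

/y/ harmonizes with /ɯ/ ([-round]) → [i]
/o/ harmonizes with /ɯ/ ([-round]) → [ɤ]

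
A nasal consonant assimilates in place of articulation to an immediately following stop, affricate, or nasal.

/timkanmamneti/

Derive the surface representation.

/m/ before /k/ (velar) → [ŋ]
/n/ before /m/ (labial) → [m]
/m/ before /n/ (alveolar) → [n]

[tiŋkammanneti]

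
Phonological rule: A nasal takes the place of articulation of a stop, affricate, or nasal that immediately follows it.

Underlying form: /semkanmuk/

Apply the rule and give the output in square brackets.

[seŋkammuk]

/m/ before /k/ (velar) → [ŋ]
/n/ before /m/ (labial) → [m]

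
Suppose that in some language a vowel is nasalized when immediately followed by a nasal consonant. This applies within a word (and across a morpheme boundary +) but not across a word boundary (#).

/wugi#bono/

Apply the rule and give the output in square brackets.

[wugi#bõno]

/o/ before nasal /n/ → [õ]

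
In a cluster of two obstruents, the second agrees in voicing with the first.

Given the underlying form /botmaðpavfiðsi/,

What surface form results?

/p/ after /ð/ (voiced) → [b]
/f/ after /v/ (voiced) → [v]
/s/ after /ð/ (voiced) → [z]

[botmaðbavviðzi]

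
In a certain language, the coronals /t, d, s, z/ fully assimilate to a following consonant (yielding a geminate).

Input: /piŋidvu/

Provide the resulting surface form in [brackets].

[piŋivvu]

/d/ before /v/ → [v] (total assimilation)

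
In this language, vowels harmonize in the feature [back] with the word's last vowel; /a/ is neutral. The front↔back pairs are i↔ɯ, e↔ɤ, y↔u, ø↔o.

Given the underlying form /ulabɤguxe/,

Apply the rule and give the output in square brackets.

[ylabegyxe]

/u/ harmonizes with /e/ ([-back]) → [y]
/ɤ/ harmonizes with /e/ ([-back]) → [e]
/u/ harmonizes with /e/ ([-back]) → [y]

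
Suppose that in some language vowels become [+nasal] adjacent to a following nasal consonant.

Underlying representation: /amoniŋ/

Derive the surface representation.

/a/ before nasal /m/ → [ã]
/o/ before nasal /n/ → [õ]
/i/ before nasal /ŋ/ → [ĩ]

[ãmõnĩŋ]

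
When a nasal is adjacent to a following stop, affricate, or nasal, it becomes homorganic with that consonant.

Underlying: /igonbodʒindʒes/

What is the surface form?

[igombodʒiɲdʒes]

/n/ before /b/ (labial) → [m]
/n/ before /dʒ/ (palatal) → [ɲ]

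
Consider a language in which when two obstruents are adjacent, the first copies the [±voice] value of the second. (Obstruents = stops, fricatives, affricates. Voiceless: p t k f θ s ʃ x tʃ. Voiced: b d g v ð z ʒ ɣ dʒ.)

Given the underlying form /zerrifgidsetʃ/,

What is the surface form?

[zerrivgitsetʃ]

/f/ before /g/ (voiced) → [v]
/d/ before /s/ (voiceless) → [t]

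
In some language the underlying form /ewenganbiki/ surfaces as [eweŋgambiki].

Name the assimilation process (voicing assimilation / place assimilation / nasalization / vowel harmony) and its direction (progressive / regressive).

/n/→[ŋ] /n/→[m].
Each target copies a feature from the following segment, so the direction is regressive.

place assimilation, regressive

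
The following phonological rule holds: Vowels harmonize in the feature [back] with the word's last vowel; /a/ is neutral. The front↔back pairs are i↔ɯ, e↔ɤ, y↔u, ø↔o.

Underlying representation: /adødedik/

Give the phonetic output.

no segment meets the rule's conditions; no change.

[adødedik]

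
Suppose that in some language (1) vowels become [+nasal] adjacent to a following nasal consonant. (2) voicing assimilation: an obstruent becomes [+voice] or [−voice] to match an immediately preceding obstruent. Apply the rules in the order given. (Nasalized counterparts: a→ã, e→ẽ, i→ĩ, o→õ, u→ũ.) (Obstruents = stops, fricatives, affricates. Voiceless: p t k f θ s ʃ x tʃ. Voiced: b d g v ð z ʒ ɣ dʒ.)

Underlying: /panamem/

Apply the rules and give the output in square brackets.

Rule 1: /a/ before nasal /n/ → [ã]
Rule 1: /a/ before nasal /m/ → [ã]
Rule 1: /e/ before nasal /m/ → [ẽ]
After rule 1: pãnãmẽm
Rule 2: no segment meets the rule's conditions; no change.

[pãnãmẽm]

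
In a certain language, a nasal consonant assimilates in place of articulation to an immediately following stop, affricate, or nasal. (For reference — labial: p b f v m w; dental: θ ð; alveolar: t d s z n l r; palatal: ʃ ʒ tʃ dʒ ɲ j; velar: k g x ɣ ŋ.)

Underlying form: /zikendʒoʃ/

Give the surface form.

[zikeɲdʒoʃ]

/n/ before /dʒ/ (palatal) → [ɲ]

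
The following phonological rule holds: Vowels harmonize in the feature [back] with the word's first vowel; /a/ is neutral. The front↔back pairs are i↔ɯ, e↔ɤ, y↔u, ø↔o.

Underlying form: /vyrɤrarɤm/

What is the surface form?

[vyrerarem]

/ɤ/ harmonizes with /y/ ([-back]) → [e]
/ɤ/ harmonizes with /y/ ([-back]) → [e]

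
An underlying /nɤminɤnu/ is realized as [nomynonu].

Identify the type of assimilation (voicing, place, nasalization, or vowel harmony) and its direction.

vowel harmony, regressive

/ɤ/→[o] /i/→[y] /ɤ/→[o].
Vowels agree with the last vowel, so the harmony is regressive.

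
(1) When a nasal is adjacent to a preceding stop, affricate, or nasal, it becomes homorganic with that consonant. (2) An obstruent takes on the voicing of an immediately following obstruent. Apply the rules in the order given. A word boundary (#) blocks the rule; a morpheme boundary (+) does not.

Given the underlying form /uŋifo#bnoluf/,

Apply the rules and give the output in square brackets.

[uŋifo#bmoluf]

Rule 1: /n/ after /b/ (labial) → [m]
After rule 1: uŋifo#bmoluf
Rule 2: no segment meets the rule's conditions; no change.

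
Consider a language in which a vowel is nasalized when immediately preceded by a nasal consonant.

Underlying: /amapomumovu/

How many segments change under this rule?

3

/a/ after nasal /m/ → [ã]
/u/ after nasal /m/ → [ũ]
/o/ after nasal /m/ → [õ]
3 segments change.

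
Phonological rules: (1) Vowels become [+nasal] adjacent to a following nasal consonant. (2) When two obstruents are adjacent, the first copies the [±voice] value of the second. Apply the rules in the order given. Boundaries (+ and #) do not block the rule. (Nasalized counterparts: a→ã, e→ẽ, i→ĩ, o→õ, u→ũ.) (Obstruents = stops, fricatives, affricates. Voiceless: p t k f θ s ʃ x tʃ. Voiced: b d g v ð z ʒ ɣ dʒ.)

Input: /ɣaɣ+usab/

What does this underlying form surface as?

Rule 1: no segment meets the rule's conditions; no change.
After rule 1: ɣaɣ+usab
Rule 2: no segment meets the rule's conditions; no change.

[ɣaɣ+usab]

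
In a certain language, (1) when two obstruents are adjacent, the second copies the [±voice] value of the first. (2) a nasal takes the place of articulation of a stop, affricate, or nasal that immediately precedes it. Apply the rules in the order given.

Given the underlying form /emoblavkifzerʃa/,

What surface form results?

[emoblavgifserʃa]

Rule 1: /k/ after /v/ (voiced) → [g]
Rule 1: /z/ after /f/ (voiceless) → [s]
After rule 1: emoblavgifserʃa
Rule 2: no segment meets the rule's conditions; no change.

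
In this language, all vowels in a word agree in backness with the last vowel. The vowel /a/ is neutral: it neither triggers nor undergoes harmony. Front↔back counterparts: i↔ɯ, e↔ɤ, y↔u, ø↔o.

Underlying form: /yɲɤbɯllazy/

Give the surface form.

[yɲebillazy]

/ɤ/ harmonizes with /y/ ([-back]) → [e]
/ɯ/ harmonizes with /y/ ([-back]) → [i]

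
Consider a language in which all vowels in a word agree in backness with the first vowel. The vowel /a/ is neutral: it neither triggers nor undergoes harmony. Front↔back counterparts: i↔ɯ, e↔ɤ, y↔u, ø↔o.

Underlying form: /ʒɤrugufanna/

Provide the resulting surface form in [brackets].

no segment meets the rule's conditions; no change.

[ʒɤrugufanna]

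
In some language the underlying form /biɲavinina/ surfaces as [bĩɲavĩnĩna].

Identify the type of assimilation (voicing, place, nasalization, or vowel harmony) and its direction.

nasalization, regressive

/i/→[ĩ] /i/→[ĩ] /i/→[ĩ].
Each target copies a feature from the following segment, so the direction is regressive.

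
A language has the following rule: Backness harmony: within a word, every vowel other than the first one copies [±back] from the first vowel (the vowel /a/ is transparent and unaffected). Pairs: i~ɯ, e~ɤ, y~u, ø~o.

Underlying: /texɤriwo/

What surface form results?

[texeriwø]

/ɤ/ harmonizes with /e/ ([-back]) → [e]
/o/ harmonizes with /e/ ([-back]) → [ø]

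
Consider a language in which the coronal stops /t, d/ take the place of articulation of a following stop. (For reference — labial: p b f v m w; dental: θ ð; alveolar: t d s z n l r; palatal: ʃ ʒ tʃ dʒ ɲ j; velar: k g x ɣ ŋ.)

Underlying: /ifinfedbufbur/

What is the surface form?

[ifinfebbufbur]

/d/ before /b/ (labial) → [b]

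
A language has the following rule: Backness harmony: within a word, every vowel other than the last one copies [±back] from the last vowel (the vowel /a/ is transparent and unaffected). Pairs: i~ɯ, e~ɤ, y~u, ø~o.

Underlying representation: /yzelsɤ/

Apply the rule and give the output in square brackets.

[uzɤlsɤ]

/y/ harmonizes with /ɤ/ ([+back]) → [u]
/e/ harmonizes with /ɤ/ ([+back]) → [ɤ]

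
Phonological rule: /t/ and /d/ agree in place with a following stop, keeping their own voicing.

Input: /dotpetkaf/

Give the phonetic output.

[doppekkaf]

/t/ before /p/ (labial) → [p]
/t/ before /k/ (velar) → [k]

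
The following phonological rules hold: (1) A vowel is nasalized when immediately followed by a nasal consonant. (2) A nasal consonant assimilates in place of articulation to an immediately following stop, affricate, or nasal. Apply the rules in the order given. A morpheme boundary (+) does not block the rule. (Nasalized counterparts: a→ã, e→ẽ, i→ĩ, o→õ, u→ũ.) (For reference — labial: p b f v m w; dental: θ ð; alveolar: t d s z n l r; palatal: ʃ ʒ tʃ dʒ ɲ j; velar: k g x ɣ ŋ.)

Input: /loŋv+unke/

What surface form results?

Rule 1: /o/ before nasal /ŋ/ → [õ]
Rule 1: /u/ before nasal /n/ → [ũ]
After rule 1: lõŋv+ũnke
Rule 2: /n/ before /k/ (velar) → [ŋ]

[lõŋv+ũŋke]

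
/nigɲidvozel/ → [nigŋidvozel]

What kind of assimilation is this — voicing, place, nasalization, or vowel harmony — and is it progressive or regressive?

place assimilation, progressive

/ɲ/→[ŋ].
Each target copies a feature from the preceding segment, so the direction is progressive.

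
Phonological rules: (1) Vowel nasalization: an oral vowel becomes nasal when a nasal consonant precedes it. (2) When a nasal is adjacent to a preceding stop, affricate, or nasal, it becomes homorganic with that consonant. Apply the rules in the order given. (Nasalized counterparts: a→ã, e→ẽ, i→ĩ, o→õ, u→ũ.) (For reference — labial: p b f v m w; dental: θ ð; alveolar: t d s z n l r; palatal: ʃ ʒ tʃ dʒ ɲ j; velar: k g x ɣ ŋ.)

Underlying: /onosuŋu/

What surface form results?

Rule 1: /o/ after nasal /n/ → [õ]
Rule 1: /u/ after nasal /ŋ/ → [ũ]
After rule 1: onõsuŋũ
Rule 2: no segment meets the rule's conditions; no change.

[onõsuŋũ]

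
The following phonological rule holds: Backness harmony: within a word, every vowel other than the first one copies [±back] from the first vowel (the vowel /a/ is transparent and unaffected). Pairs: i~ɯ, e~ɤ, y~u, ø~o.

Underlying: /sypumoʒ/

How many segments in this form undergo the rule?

2

/u/ harmonizes with /y/ ([-back]) → [y]
/o/ harmonizes with /y/ ([-back]) → [ø]
2 segments change.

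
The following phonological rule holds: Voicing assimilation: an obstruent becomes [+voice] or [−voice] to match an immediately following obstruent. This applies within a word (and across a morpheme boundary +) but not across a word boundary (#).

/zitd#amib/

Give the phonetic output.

/t/ before /d/ (voiced) → [d]

[zidd#amib]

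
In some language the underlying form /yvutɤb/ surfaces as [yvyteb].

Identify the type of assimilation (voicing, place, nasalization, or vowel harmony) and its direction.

/u/→[y] /ɤ/→[e].
Vowels agree with the first vowel, so the harmony is progressive.

vowel harmony, progressive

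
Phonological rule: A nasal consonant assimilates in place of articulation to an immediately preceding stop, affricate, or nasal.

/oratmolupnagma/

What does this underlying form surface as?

[oratnolupmagŋa]

/m/ after /t/ (alveolar) → [n]
/n/ after /p/ (labial) → [m]
/m/ after /g/ (velar) → [ŋ]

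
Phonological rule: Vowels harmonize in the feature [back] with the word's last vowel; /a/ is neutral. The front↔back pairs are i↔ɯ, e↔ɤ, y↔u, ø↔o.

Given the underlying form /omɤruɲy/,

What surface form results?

[ømeryɲy]

/o/ harmonizes with /y/ ([-back]) → [ø]
/ɤ/ harmonizes with /y/ ([-back]) → [e]
/u/ harmonizes with /y/ ([-back]) → [y]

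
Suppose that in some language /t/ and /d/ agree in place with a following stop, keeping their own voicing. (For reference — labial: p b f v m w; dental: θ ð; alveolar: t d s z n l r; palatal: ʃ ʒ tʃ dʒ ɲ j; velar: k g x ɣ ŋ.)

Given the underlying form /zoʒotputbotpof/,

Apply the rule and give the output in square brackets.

/t/ before /p/ (labial) → [p]
/t/ before /b/ (labial) → [p]
/t/ before /p/ (labial) → [p]

[zoʒoppupboppof]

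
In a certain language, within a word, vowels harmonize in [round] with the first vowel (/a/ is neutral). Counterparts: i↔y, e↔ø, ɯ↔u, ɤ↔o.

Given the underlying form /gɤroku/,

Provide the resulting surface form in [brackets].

/o/ harmonizes with /ɤ/ ([-round]) → [ɤ]
/u/ harmonizes with /ɤ/ ([-round]) → [ɯ]

[gɤrɤkɯ]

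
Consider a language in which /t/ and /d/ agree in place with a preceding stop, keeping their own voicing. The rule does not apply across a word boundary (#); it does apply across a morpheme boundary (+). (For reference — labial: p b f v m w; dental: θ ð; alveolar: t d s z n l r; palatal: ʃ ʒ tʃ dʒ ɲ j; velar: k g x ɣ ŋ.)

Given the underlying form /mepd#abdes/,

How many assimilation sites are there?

/d/ after /p/ (labial) → [b]
/d/ after /b/ (labial) → [b]
2 segments change.

2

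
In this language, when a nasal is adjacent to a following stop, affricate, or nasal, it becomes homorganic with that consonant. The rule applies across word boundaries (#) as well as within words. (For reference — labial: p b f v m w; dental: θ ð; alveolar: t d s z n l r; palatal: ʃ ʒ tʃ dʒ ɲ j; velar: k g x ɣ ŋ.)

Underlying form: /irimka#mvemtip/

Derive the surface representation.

[iriŋka#mventip]

/m/ before /k/ (velar) → [ŋ]
/m/ before /t/ (alveolar) → [n]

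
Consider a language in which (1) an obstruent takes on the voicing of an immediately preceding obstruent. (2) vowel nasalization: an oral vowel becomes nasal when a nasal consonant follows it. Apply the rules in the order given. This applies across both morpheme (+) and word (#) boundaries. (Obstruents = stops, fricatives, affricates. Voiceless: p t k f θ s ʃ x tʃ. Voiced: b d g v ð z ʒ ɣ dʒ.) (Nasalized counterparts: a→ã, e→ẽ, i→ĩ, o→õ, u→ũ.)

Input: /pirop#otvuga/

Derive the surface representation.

[pirop#otfuga]

Rule 1: /v/ after /t/ (voiceless) → [f]
After rule 1: pirop#otfuga
Rule 2: no segment meets the rule's conditions; no change.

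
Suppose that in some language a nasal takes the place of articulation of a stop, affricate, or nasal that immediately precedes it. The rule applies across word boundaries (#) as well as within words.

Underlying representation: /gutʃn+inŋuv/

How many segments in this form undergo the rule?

/n/ after /tʃ/ (palatal) → [ɲ]
/ŋ/ after /n/ (alveolar) → [n]
2 segments change.

2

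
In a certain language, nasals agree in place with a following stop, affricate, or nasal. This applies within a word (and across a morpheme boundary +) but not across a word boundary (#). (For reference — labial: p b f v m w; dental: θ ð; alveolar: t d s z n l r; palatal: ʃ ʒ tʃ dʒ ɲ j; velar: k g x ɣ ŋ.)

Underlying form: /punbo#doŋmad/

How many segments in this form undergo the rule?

/n/ before /b/ (labial) → [m]
/ŋ/ before /m/ (labial) → [m]
2 segments change.

2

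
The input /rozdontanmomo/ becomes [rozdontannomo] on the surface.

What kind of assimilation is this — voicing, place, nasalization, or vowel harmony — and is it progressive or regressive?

place assimilation, progressive

/m/→[n].
Each target copies a feature from the preceding segment, so the direction is progressive.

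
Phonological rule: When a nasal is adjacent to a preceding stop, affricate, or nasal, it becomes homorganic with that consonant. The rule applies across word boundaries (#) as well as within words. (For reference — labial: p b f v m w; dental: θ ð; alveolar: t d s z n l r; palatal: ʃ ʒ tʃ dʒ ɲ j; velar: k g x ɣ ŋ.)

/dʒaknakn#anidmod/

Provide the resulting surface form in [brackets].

[dʒakŋakŋ#anidnod]

/n/ after /k/ (velar) → [ŋ]
/n/ after /k/ (velar) → [ŋ]
/m/ after /d/ (alveolar) → [n]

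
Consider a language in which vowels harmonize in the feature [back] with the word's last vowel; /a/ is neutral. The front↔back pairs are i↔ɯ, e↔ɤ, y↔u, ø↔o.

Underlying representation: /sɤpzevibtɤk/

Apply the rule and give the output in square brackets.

[sɤpzɤvɯbtɤk]

/e/ harmonizes with /ɤ/ ([+back]) → [ɤ]
/i/ harmonizes with /ɤ/ ([+back]) → [ɯ]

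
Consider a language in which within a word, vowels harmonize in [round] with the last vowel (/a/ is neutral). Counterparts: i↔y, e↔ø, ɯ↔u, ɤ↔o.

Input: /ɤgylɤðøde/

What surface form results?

/y/ harmonizes with /e/ ([-round]) → [i]
/ø/ harmonizes with /e/ ([-round]) → [e]

[ɤgilɤðede]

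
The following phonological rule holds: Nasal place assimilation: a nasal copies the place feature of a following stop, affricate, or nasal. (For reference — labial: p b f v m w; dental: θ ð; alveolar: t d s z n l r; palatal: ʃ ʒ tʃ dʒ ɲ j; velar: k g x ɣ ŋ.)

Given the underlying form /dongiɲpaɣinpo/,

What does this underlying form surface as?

[doŋgimpaɣimpo]

/n/ before /g/ (velar) → [ŋ]
/ɲ/ before /p/ (labial) → [m]
/n/ before /p/ (labial) → [m]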